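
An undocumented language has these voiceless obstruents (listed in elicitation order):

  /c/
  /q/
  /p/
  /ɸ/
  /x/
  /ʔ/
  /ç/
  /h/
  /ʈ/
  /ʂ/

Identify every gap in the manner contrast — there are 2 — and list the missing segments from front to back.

/k/, /χ/

place of articulation  stop      fricative
bilabial          p         ɸ       
retroflex         ʈ         ʂ       
palatal           c         ç       
velar             —         x       
uvular            q         —       
glottal           ʔ         h       
Gaps, from front to back: velar lacks stop (/k/); uvular lacks fricative (/χ/).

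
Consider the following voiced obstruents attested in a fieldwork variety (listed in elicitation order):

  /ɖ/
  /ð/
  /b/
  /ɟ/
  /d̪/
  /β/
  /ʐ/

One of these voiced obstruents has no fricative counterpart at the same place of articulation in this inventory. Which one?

/ɟ/

Bilabial: /b/ ~ /β/
Dental: /d̪/ ~ /ð/
Retroflex: /ɖ/ ~ /ʐ/
Palatal: only /ɟ/ (stop); no fricative partner.
So /ɟ/ is the unpaired segment.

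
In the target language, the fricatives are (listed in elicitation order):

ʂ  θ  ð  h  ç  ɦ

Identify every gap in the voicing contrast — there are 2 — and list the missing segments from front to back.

dental: voiceless /θ/, voiced /ð/.
retroflex: voiceless /ʂ/, voiced —.
palatal: voiceless /ç/, voiced —.
glottal: voiceless /h/, voiced /ɦ/.
Gaps, from front to back: retroflex lacks voiced (/ʐ/); palatal lacks voiced (/ʝ/).

/ʐ/, /ʝ/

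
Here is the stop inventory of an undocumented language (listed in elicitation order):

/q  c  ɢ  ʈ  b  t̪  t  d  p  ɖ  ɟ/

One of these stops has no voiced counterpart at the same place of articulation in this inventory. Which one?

/t̪/

Bilabial: /p/ ~ /b/
Alveolar: /t/ ~ /d/
Retroflex: /ʈ/ ~ /ɖ/
Palatal: /c/ ~ /ɟ/
Uvular: /q/ ~ /ɢ/
Dental: only /t̪/ (voiceless); no voiced partner.
So /t̪/ is the unpaired segment.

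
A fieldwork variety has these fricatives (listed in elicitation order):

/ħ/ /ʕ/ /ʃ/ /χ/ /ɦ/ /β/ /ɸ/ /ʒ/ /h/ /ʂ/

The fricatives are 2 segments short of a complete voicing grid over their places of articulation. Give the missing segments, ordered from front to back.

Voiceless: /ɸ/ (bilabial), /ʃ/ (postalveolar), /ʂ/ (retroflex), /χ/ (uvular), /ħ/ (pharyngeal), /h/ (glottal).
Voiced: /β/ (bilabial), /ʒ/ (postalveolar), /ʕ/ (pharyngeal), /ɦ/ (glottal).
Gaps, from front to back: retroflex lacks voiced (/ʐ/); uvular lacks voiced (/ʁ/).

/ʐ/, /ʁ/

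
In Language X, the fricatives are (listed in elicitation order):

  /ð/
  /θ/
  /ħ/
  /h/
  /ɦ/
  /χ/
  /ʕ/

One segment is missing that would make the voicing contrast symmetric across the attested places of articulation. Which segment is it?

dental: voiceless /θ/, voiced /ð/.
uvular: voiceless /χ/, voiced —.
pharyngeal: voiceless /ħ/, voiced /ʕ/.
glottal: voiceless /h/, voiced /ɦ/.
The uvular row has no voiced member, so the gap is the voiced uvular fricative /ʁ/.

/ʁ/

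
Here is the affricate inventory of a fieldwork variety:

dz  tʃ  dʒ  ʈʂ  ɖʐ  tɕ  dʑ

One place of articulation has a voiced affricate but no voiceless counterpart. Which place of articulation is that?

alveolar: voiceless —, voiced /dz/.
postalveolar: voiceless /tʃ/, voiced /dʒ/.
retroflex: voiceless /ʈʂ/, voiced /ɖʐ/.
alveolo-palatal: voiceless /tɕ/, voiced /dʑ/.
Every place of articulation has a voiceless member except alveolar, where /ts/ would be expected.

alveolar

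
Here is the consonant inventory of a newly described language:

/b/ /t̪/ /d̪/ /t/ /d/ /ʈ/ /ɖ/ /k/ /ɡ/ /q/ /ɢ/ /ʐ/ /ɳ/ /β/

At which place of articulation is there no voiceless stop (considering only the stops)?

bilabial: voiceless —, voiced /b/.
dental: voiceless /t̪/, voiced /d̪/.
alveolar: voiceless /t/, voiced /d/.
retroflex: voiceless /ʈ/, voiced /ɖ/.
velar: voiceless /k/, voiced /ɡ/.
uvular: voiceless /q/, voiced /ɢ/.
Every place of articulation has a voiceless member except bilabial, where /p/ would be expected.

bilabial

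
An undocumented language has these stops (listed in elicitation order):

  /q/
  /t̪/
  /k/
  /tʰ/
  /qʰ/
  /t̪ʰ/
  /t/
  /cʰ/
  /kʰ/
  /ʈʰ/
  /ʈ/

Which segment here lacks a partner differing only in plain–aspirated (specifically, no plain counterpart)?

/cʰ/

Dental: /t̪/ ~ /t̪ʰ/
Alveolar: /t/ ~ /tʰ/
Retroflex: /ʈ/ ~ /ʈʰ/
Velar: /k/ ~ /kʰ/
Uvular: /q/ ~ /qʰ/
Palatal: only /cʰ/ (aspirated); no plain partner.
So /cʰ/ is the unpaired segment.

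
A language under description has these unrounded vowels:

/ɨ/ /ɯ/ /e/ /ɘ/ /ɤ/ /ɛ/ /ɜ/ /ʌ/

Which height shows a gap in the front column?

high: front —, central /ɨ/, back /ɯ/.
high-mid: front /e/, central /ɘ/, back /ɤ/.
low-mid: front /ɛ/, central /ɜ/, back /ʌ/.
Every height has a front member except high, where /i/ would be expected.

high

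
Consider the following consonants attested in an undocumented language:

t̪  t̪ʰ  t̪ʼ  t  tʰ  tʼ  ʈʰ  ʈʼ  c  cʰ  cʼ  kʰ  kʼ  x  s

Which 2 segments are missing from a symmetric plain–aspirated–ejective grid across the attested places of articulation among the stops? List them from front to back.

/ʈ/, /k/

Plain: /t̪/ (dental), /t/ (alveolar), /c/ (palatal).
Aspirated: /t̪ʰ/ (dental), /tʰ/ (alveolar), /ʈʰ/ (retroflex), /cʰ/ (palatal), /kʰ/ (velar).
Ejective: /t̪ʼ/ (dental), /tʼ/ (alveolar), /ʈʼ/ (retroflex), /cʼ/ (palatal), /kʼ/ (velar).
Gaps, from front to back: retroflex lacks plain (/ʈ/); velar lacks plain (/k/).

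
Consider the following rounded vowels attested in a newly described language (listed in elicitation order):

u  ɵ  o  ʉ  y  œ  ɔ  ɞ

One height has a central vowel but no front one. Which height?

high-mid

height            front     central   back    
high              y         ʉ         u       
high-mid          —         ɵ         o       
low-mid           œ         ɞ         ɔ       
Every height has a front member except high-mid, where /ø/ would be expected.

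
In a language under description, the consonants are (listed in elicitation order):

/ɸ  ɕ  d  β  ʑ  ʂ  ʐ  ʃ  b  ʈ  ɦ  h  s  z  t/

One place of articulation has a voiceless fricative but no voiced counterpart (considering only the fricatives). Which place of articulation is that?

postalveolar

Voiceless: /ɸ/ (bilabial), /s/ (alveolar), /ʃ/ (postalveolar), /ʂ/ (retroflex), /ɕ/ (alveolo-palatal), /h/ (glottal).
Voiced: /β/ (bilabial), /z/ (alveolar), /ʐ/ (retroflex), /ʑ/ (alveolo-palatal), /ɦ/ (glottal).
Every place of articulation has a voiced member except postalveolar, where /ʒ/ would be expected.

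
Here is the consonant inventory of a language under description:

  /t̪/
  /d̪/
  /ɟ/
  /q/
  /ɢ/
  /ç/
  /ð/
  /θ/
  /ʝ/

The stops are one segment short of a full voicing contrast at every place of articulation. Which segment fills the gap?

dental: voiceless /t̪/, voiced /d̪/.
palatal: voiceless —, voiced /ɟ/.
uvular: voiceless /q/, voiced /ɢ/.
The palatal row has no voiceless member, so the gap is the voiceless palatal stop /c/.

/c/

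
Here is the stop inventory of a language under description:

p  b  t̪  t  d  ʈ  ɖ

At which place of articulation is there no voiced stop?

dental

Voiceless: /p/ (bilabial), /t̪/ (dental), /t/ (alveolar), /ʈ/ (retroflex).
Voiced: /b/ (bilabial), /d/ (alveolar), /ɖ/ (retroflex).
Every place of articulation has a voiced member except dental, where /d̪/ would be expected.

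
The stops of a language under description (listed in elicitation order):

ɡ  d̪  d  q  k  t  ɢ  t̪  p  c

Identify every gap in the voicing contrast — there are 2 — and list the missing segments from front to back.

place of articulation  voiceless  voiced  
bilabial          p         —       
dental            t̪        d̪      
alveolar          t         d       
palatal           c         —       
velar             k         ɡ       
uvular            q         ɢ       
Gaps, from front to back: bilabial lacks voiced (/b/); palatal lacks voiced (/ɟ/).

/b/, /ɟ/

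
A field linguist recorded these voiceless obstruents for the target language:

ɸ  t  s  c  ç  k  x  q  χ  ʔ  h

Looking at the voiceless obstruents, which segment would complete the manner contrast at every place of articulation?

/p/

bilabial: stop —, fricative /ɸ/.
alveolar: stop /t/, fricative /s/.
palatal: stop /c/, fricative /ç/.
velar: stop /k/, fricative /x/.
uvular: stop /q/, fricative /χ/.
glottal: stop /ʔ/, fricative /h/.
The bilabial row has no stop member, so the gap is the bilabial stop /p/.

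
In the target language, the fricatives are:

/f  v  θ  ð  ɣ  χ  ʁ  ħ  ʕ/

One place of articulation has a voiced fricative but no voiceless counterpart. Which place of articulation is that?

labiodental: voiceless /f/, voiced /v/.
dental: voiceless /θ/, voiced /ð/.
velar: voiceless —, voiced /ɣ/.
uvular: voiceless /χ/, voiced /ʁ/.
pharyngeal: voiceless /ħ/, voiced /ʕ/.
Every place of articulation has a voiceless member except velar, where /x/ would be expected.

velar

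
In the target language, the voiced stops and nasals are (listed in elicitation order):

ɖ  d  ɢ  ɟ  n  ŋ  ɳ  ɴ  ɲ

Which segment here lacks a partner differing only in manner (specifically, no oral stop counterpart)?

/ŋ/

Alveolar: /d/ ~ /n/
Retroflex: /ɖ/ ~ /ɳ/
Palatal: /ɟ/ ~ /ɲ/
Uvular: /ɢ/ ~ /ɴ/
Velar: only /ŋ/ (nasal); no oral stop partner.
So /ŋ/ is the unpaired segment.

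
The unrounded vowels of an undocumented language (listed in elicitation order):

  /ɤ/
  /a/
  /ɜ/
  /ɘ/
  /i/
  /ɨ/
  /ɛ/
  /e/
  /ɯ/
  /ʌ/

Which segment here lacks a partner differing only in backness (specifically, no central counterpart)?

High: /i/ ~ /ɨ/ ~ /ɯ/
High-mid: /e/ ~ /ɘ/ ~ /ɤ/
Low-mid: /ɛ/ ~ /ɜ/ ~ /ʌ/
Low: only /a/ (front); no central partner.
So /a/ is the unpaired segment.

/a/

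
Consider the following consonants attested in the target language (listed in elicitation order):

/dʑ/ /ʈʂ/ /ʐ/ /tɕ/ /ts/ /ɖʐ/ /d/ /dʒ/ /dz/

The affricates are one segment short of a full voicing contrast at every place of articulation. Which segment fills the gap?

alveolar: voiceless /ts/, voiced /dz/.
postalveolar: voiceless —, voiced /dʒ/.
retroflex: voiceless /ʈʂ/, voiced /ɖʐ/.
alveolo-palatal: voiceless /tɕ/, voiced /dʑ/.
The postalveolar row has no voiceless member, so the gap is the voiceless postalveolar affricate /tʃ/.

/tʃ/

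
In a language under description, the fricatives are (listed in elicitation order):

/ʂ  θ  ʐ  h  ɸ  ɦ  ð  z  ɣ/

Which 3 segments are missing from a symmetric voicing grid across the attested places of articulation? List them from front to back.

place of articulation  voiceless  voiced  
bilabial          ɸ         —       
dental            θ         ð       
alveolar          —         z       
retroflex         ʂ         ʐ       
velar             —         ɣ       
glottal           h         ɦ       
Gaps, from front to back: bilabial lacks voiced (/β/); alveolar lacks voiceless (/s/); velar lacks voiceless (/x/).

/β/, /s/, /x/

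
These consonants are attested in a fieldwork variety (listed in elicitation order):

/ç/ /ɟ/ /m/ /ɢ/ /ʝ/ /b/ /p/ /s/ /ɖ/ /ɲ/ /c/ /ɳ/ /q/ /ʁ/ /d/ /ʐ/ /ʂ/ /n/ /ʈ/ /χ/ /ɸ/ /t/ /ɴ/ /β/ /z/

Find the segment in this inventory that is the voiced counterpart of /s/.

/s/ is a voiceless alveolar fricative.
The voiced counterpart is a voiced alveolar fricative — in this inventory, /z/.

/z/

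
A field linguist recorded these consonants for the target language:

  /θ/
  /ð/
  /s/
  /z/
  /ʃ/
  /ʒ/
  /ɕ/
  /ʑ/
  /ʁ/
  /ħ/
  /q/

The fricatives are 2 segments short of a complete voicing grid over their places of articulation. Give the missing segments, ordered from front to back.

/χ/, /ʕ/

dental: voiceless /θ/, voiced /ð/.
alveolar: voiceless /s/, voiced /z/.
postalveolar: voiceless /ʃ/, voiced /ʒ/.
alveolo-palatal: voiceless /ɕ/, voiced /ʑ/.
uvular: voiceless —, voiced /ʁ/.
pharyngeal: voiceless /ħ/, voiced —.
Gaps, from front to back: uvular lacks voiceless (/χ/); pharyngeal lacks voiced (/ʕ/).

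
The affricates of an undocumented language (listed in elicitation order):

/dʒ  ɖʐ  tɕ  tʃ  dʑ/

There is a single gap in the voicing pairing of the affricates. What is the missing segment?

postalveolar: voiceless /tʃ/, voiced /dʒ/.
retroflex: voiceless —, voiced /ɖʐ/.
alveolo-palatal: voiceless /tɕ/, voiced /dʑ/.
The retroflex row has no voiceless member, so the gap is the voiceless retroflex affricate /ʈʂ/.

/ʈʂ/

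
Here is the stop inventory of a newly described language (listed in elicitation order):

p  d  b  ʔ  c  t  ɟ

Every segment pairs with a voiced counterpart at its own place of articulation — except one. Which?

Bilabial: /p/ ~ /b/
Alveolar: /t/ ~ /d/
Palatal: /c/ ~ /ɟ/
Glottal: only /ʔ/ (voiceless); no voiced partner.
So /ʔ/ is the unpaired segment.

/ʔ/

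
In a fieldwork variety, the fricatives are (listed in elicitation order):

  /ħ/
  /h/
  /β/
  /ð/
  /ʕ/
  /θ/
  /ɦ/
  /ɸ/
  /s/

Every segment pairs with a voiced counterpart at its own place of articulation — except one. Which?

Bilabial: /ɸ/ ~ /β/
Dental: /θ/ ~ /ð/
Pharyngeal: /ħ/ ~ /ʕ/
Glottal: /h/ ~ /ɦ/
Alveolar: only /s/ (voiceless); no voiced partner.
So /s/ is the unpaired segment.

/s/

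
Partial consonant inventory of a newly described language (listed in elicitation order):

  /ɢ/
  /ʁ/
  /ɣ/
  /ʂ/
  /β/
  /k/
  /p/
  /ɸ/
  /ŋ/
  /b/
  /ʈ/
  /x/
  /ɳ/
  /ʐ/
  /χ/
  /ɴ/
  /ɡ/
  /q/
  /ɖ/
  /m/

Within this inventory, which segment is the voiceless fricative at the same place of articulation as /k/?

/x/

/k/ is a voiceless velar stop.
The voiceless fricative at the same place is a voiceless velar fricative — in this inventory, /x/.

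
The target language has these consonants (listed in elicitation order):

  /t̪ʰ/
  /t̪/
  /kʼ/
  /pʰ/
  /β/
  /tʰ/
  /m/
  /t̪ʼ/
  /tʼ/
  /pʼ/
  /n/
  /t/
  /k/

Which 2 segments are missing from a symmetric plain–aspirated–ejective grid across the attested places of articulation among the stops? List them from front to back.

bilabial: plain —, aspirated /pʰ/, ejective /pʼ/.
dental: plain /t̪/, aspirated /t̪ʰ/, ejective /t̪ʼ/.
alveolar: plain /t/, aspirated /tʰ/, ejective /tʼ/.
velar: plain /k/, aspirated —, ejective /kʼ/.
Gaps, from front to back: bilabial lacks plain (/p/); velar lacks aspirated (/kʰ/).

/p/, /kʰ/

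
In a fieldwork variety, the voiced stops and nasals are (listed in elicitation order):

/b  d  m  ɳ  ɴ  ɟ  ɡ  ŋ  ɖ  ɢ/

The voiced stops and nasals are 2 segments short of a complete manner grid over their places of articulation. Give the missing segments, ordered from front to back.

place of articulation  oral stop  nasal   
bilabial          b         m       
alveolar          d         —       
retroflex         ɖ         ɳ       
palatal           ɟ         —       
velar             ɡ         ŋ       
uvular            ɢ         ɴ       
Gaps, from front to back: alveolar lacks nasal (/n/); palatal lacks nasal (/ɲ/).

/n/, /ɲ/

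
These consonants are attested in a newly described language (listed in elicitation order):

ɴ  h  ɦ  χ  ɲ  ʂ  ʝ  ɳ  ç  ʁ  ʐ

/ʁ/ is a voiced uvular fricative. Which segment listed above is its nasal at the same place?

/ɴ/

The nasal at the same place is an uvular nasal — in this inventory, /ɴ/.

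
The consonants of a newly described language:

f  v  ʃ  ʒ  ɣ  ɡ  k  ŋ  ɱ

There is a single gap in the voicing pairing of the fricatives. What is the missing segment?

/x/

place of articulation  voiceless  voiced  
labiodental       f         v       
postalveolar      ʃ         ʒ       
velar             —         ɣ       
The velar row has no voiceless member, so the gap is the voiceless velar fricative /x/.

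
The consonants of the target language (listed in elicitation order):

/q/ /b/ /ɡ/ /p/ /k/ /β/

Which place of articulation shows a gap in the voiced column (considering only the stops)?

uvular

place of articulation  voiceless  voiced  
bilabial          p         b       
velar             k         ɡ       
uvular            q         —       
Every place of articulation has a voiced member except uvular, where /ɢ/ would be expected.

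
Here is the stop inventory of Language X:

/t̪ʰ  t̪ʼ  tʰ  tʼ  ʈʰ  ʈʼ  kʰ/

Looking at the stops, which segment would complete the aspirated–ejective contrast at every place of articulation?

/kʼ/

place of articulation  aspirated  ejective
dental            t̪ʰ       t̪ʼ     
alveolar          tʰ        tʼ      
retroflex         ʈʰ        ʈʼ      
velar             kʰ        —       
The velar row has no ejective member, so the gap is the ejective velar stop /kʼ/.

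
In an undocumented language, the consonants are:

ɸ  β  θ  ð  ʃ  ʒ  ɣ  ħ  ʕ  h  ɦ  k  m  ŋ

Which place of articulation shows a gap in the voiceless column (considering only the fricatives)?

velar

place of articulation  voiceless  voiced  
bilabial          ɸ         β       
dental            θ         ð       
postalveolar      ʃ         ʒ       
velar             —         ɣ       
pharyngeal        ħ         ʕ       
glottal           h         ɦ       
Every place of articulation has a voiceless member except velar, where /x/ would be expected.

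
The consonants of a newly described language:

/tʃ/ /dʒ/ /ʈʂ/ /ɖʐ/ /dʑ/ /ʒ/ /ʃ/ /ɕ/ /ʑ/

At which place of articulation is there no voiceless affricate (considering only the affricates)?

alveolo-palatal

place of articulation  voiceless  voiced  
postalveolar      tʃ        dʒ      
retroflex         ʈʂ        ɖʐ      
alveolo-palatal   —         dʑ      
Every place of articulation has a voiceless member except alveolo-palatal, where /tɕ/ would be expected.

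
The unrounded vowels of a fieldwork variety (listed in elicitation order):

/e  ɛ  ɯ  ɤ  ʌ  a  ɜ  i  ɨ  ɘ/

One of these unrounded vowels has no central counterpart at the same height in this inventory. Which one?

High: /i/ ~ /ɨ/ ~ /ɯ/
High-mid: /e/ ~ /ɘ/ ~ /ɤ/
Low-mid: /ɛ/ ~ /ɜ/ ~ /ʌ/
Low: only /a/ (front); no central partner.
So /a/ is the unpaired segment.

/a/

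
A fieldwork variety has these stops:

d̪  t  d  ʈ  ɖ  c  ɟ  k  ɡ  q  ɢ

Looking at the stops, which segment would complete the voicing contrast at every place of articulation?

dental: voiceless —, voiced /d̪/.
alveolar: voiceless /t/, voiced /d/.
retroflex: voiceless /ʈ/, voiced /ɖ/.
palatal: voiceless /c/, voiced /ɟ/.
velar: voiceless /k/, voiced /ɡ/.
uvular: voiceless /q/, voiced /ɢ/.
The dental row has no voiceless member, so the gap is the voiceless dental stop /t̪/.

/t̪/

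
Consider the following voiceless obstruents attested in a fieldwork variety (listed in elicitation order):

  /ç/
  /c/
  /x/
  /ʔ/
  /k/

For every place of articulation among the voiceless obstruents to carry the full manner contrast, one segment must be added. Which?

Stop: /c/ (palatal), /k/ (velar), /ʔ/ (glottal).
Fricative: /ç/ (palatal), /x/ (velar).
The glottal row has no fricative member, so the gap is the glottal fricative /h/.

/h/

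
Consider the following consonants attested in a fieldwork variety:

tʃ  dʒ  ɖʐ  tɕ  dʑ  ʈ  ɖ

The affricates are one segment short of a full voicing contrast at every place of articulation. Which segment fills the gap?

Voiceless: /tʃ/ (postalveolar), /tɕ/ (alveolo-palatal).
Voiced: /dʒ/ (postalveolar), /ɖʐ/ (retroflex), /dʑ/ (alveolo-palatal).
The retroflex row has no voiceless member, so the gap is the voiceless retroflex affricate /ʈʂ/.

/ʈʂ/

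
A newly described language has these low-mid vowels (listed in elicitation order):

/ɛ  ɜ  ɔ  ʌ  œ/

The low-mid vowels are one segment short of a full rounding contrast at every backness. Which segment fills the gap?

/ɞ/

backness          unrounded  rounded 
front             ɛ         œ       
central           ɜ         —       
back              ʌ         ɔ       
The central row has no rounded member, so the gap is the central rounded vowel /ɞ/.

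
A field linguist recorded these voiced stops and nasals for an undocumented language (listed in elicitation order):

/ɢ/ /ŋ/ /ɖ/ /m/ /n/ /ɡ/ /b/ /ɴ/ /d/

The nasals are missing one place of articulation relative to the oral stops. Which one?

place of articulation  oral stop  nasal   
bilabial          b         m       
alveolar          d         n       
retroflex         ɖ         —       
velar             ɡ         ŋ       
uvular            ɢ         ɴ       
Every place of articulation has a nasal member except retroflex, where /ɳ/ would be expected.

retroflex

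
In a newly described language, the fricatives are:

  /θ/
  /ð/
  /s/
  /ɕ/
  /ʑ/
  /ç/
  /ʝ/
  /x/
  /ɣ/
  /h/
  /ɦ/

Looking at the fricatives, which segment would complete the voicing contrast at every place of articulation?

place of articulation  voiceless  voiced  
dental            θ         ð       
alveolar          s         —       
alveolo-palatal   ɕ         ʑ       
palatal           ç         ʝ       
velar             x         ɣ       
glottal           h         ɦ       
The alveolar row has no voiced member, so the gap is the voiced alveolar fricative /z/.

/z/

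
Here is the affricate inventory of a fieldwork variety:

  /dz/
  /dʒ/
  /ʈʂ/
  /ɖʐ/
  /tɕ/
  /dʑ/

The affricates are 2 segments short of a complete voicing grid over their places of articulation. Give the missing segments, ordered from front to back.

place of articulation  voiceless  voiced  
alveolar          —         dz      
postalveolar      —         dʒ      
retroflex         ʈʂ        ɖʐ      
alveolo-palatal   tɕ        dʑ      
Gaps, from front to back: alveolar lacks voiceless (/ts/); postalveolar lacks voiceless (/tʃ/).

/ts/, /tʃ/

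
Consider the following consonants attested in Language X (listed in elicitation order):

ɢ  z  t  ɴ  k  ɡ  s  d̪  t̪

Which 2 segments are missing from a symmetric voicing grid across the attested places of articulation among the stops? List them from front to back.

/d/, /q/

place of articulation  voiceless  voiced  
dental            t̪        d̪      
alveolar          t         —       
velar             k         ɡ       
uvular            —         ɢ       
Gaps, from front to back: alveolar lacks voiced (/d/); uvular lacks voiceless (/q/).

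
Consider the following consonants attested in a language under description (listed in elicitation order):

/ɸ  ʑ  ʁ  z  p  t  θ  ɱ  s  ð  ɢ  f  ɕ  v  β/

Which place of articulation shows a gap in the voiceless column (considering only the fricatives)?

uvular

Voiceless: /ɸ/ (bilabial), /f/ (labiodental), /θ/ (dental), /s/ (alveolar), /ɕ/ (alveolo-palatal).
Voiced: /β/ (bilabial), /v/ (labiodental), /ð/ (dental), /z/ (alveolar), /ʑ/ (alveolo-palatal), /ʁ/ (uvular).
Every place of articulation has a voiceless member except uvular, where /χ/ would be expected.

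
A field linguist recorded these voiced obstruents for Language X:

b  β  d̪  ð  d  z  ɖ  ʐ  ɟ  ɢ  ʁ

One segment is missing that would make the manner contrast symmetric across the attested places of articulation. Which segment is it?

place of articulation  stop      fricative
bilabial          b         β       
dental            d̪        ð       
alveolar          d         z       
retroflex         ɖ         ʐ       
palatal           ɟ         —       
uvular            ɢ         ʁ       
The palatal row has no fricative member, so the gap is the palatal fricative /ʝ/.

/ʝ/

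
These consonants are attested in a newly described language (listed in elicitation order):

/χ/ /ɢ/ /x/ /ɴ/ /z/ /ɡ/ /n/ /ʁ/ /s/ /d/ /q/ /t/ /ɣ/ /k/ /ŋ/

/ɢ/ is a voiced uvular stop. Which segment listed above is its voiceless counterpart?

The voiceless counterpart is a voiceless uvular stop — in this inventory, /q/.

/q/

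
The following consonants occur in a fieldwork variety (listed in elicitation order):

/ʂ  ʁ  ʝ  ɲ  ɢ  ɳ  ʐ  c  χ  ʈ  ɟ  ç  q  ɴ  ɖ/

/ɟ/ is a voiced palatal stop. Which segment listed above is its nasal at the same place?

/ɲ/

The nasal at the same place is a palatal nasal — in this inventory, /ɲ/.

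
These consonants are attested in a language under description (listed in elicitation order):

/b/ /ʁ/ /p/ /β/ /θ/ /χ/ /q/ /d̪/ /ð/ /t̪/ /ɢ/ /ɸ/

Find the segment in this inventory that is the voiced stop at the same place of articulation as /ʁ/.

/ʁ/ is a voiced uvular fricative.
The voiced stop at the same place is a voiced uvular stop — in this inventory, /ɢ/.

/ɢ/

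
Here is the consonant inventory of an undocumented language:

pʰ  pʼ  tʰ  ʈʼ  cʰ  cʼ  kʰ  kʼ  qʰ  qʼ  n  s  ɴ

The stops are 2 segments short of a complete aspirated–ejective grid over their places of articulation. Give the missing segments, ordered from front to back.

place of articulation  aspirated  ejective
bilabial          pʰ        pʼ      
alveolar          tʰ        —       
retroflex         —         ʈʼ      
palatal           cʰ        cʼ      
velar             kʰ        kʼ      
uvular            qʰ        qʼ      
Gaps, from front to back: alveolar lacks ejective (/tʼ/); retroflex lacks aspirated (/ʈʰ/).

/tʼ/, /ʈʰ/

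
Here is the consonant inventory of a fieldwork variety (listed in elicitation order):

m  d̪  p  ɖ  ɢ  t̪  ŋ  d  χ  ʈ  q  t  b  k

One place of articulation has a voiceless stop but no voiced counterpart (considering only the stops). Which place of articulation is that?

Voiceless: /p/ (bilabial), /t̪/ (dental), /t/ (alveolar), /ʈ/ (retroflex), /k/ (velar), /q/ (uvular).
Voiced: /b/ (bilabial), /d̪/ (dental), /d/ (alveolar), /ɖ/ (retroflex), /ɢ/ (uvular).
Every place of articulation has a voiced member except velar, where /ɡ/ would be expected.

velar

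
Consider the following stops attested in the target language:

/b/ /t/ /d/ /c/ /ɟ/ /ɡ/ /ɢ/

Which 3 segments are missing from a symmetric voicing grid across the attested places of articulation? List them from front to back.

/p/, /k/, /q/

place of articulation  voiceless  voiced  
bilabial          —         b       
alveolar          t         d       
palatal           c         ɟ       
velar             —         ɡ       
uvular            —         ɢ       
Gaps, from front to back: bilabial lacks voiceless (/p/); velar lacks voiceless (/k/); uvular lacks voiceless (/q/).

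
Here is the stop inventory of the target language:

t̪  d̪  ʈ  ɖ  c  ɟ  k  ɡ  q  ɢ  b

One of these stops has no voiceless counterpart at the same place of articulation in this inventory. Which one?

Dental: /t̪/ ~ /d̪/
Retroflex: /ʈ/ ~ /ɖ/
Palatal: /c/ ~ /ɟ/
Velar: /k/ ~ /ɡ/
Uvular: /q/ ~ /ɢ/
Bilabial: only /b/ (voiced); no voiceless partner.
So /b/ is the unpaired segment.

/b/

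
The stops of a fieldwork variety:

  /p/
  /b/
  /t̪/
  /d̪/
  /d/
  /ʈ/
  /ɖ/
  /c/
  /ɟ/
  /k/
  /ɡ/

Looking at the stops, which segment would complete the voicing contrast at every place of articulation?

bilabial: voiceless /p/, voiced /b/.
dental: voiceless /t̪/, voiced /d̪/.
alveolar: voiceless —, voiced /d/.
retroflex: voiceless /ʈ/, voiced /ɖ/.
palatal: voiceless /c/, voiced /ɟ/.
velar: voiceless /k/, voiced /ɡ/.
The alveolar row has no voiceless member, so the gap is the voiceless alveolar stop /t/.

/t/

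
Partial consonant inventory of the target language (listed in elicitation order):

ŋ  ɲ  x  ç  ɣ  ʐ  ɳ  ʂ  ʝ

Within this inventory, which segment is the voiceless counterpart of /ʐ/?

/ʐ/ is a voiced retroflex fricative.
The voiceless counterpart is a voiceless retroflex fricative — in this inventory, /ʂ/.

/ʂ/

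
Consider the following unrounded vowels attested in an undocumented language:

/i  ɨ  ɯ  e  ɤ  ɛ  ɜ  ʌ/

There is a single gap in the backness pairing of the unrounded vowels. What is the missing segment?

height            front     central   back    
high              i         ɨ         ɯ       
high-mid          e         —         ɤ       
low-mid           ɛ         ɜ         ʌ       
The high-mid row has no central member, so the gap is the high-mid central unrounded vowel /ɘ/.

/ɘ/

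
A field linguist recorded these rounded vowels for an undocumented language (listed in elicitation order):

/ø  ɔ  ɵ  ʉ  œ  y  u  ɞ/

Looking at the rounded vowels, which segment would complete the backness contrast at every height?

height            front     central   back    
high              y         ʉ         u       
high-mid          ø         ɵ         —       
low-mid           œ         ɞ         ɔ       
The high-mid row has no back member, so the gap is the high-mid back rounded vowel /o/.

/o/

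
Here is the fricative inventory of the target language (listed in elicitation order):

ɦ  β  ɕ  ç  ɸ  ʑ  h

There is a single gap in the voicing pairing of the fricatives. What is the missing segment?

bilabial: voiceless /ɸ/, voiced /β/.
alveolo-palatal: voiceless /ɕ/, voiced /ʑ/.
palatal: voiceless /ç/, voiced —.
glottal: voiceless /h/, voiced /ɦ/.
The palatal row has no voiced member, so the gap is the voiced palatal fricative /ʝ/.

/ʝ/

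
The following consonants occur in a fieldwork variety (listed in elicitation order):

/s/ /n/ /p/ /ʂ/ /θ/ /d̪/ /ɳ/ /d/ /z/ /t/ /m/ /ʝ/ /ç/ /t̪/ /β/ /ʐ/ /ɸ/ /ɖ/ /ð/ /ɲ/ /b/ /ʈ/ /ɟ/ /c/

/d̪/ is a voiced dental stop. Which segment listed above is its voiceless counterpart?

/t̪/

The voiceless counterpart is a voiceless dental stop — in this inventory, /t̪/.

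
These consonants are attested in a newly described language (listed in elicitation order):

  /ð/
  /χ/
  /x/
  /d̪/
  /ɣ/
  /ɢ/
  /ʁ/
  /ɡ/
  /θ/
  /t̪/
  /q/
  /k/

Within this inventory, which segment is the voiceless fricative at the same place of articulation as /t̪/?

/t̪/ is a voiceless dental stop.
The voiceless fricative at the same place is a voiceless dental fricative — in this inventory, /θ/.

/θ/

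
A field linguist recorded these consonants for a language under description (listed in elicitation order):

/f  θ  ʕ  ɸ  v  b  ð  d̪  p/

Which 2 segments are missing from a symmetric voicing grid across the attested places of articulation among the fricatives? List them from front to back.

/β/, /ħ/

Voiceless: /ɸ/ (bilabial), /f/ (labiodental), /θ/ (dental).
Voiced: /v/ (labiodental), /ð/ (dental), /ʕ/ (pharyngeal).
Gaps, from front to back: bilabial lacks voiced (/β/); pharyngeal lacks voiceless (/ħ/).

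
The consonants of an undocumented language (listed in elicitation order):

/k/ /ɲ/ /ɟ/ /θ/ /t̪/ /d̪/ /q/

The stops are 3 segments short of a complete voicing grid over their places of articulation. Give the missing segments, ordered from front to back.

Voiceless: /t̪/ (dental), /k/ (velar), /q/ (uvular).
Voiced: /d̪/ (dental), /ɟ/ (palatal).
Gaps, from front to back: palatal lacks voiceless (/c/); velar lacks voiced (/ɡ/); uvular lacks voiced (/ɢ/).

/c/, /ɡ/, /ɢ/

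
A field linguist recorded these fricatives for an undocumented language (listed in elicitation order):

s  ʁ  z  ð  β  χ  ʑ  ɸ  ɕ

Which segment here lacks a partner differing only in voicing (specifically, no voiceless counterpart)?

Bilabial: /ɸ/ ~ /β/
Alveolar: /s/ ~ /z/
Alveolo-palatal: /ɕ/ ~ /ʑ/
Uvular: /χ/ ~ /ʁ/
Dental: only /ð/ (voiced); no voiceless partner.
So /ð/ is the unpaired segment.

/ð/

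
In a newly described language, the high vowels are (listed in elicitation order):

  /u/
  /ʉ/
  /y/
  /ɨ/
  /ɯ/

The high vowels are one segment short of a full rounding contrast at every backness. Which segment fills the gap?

Unrounded: /ɨ/ (central), /ɯ/ (back).
Rounded: /y/ (front), /ʉ/ (central), /u/ (back).
The front row has no unrounded member, so the gap is the front unrounded vowel /i/.

/i/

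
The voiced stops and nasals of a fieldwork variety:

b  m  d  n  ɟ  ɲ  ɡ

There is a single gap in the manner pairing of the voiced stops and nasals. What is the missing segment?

Oral stop: /b/ (bilabial), /d/ (alveolar), /ɟ/ (palatal), /ɡ/ (velar).
Nasal: /m/ (bilabial), /n/ (alveolar), /ɲ/ (palatal).
The velar row has no nasal member, so the gap is the velar nasal /ŋ/.

/ŋ/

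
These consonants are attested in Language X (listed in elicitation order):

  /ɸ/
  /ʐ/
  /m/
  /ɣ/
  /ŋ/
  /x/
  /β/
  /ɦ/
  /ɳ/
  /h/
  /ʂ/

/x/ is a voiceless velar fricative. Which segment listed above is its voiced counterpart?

The voiced counterpart is a voiced velar fricative — in this inventory, /ɣ/.

/ɣ/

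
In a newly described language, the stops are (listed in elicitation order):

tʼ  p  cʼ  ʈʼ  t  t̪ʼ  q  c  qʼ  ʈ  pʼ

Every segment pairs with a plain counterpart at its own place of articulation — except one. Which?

/t̪ʼ/

Bilabial: /p/ ~ /pʼ/
Alveolar: /t/ ~ /tʼ/
Retroflex: /ʈ/ ~ /ʈʼ/
Palatal: /c/ ~ /cʼ/
Uvular: /q/ ~ /qʼ/
Dental: only /t̪ʼ/ (ejective); no plain partner.
So /t̪ʼ/ is the unpaired segment.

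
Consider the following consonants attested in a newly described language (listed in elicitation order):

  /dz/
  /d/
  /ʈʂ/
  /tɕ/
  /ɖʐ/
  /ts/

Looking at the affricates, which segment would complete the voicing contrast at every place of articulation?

alveolar: voiceless /ts/, voiced /dz/.
retroflex: voiceless /ʈʂ/, voiced /ɖʐ/.
alveolo-palatal: voiceless /tɕ/, voiced —.
The alveolo-palatal row has no voiced member, so the gap is the voiced alveolo-palatal affricate /dʑ/.

/dʑ/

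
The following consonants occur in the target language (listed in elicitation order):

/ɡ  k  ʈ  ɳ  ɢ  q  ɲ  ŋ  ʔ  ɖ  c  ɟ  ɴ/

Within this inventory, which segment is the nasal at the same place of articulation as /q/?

/q/ is a voiceless uvular stop.
The nasal at the same place is an uvular nasal — in this inventory, /ɴ/.

/ɴ/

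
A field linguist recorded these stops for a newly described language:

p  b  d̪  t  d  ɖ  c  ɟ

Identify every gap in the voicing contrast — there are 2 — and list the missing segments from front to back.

/t̪/, /ʈ/

bilabial: voiceless /p/, voiced /b/.
dental: voiceless —, voiced /d̪/.
alveolar: voiceless /t/, voiced /d/.
retroflex: voiceless —, voiced /ɖ/.
palatal: voiceless /c/, voiced /ɟ/.
Gaps, from front to back: dental lacks voiceless (/t̪/); retroflex lacks voiceless (/ʈ/).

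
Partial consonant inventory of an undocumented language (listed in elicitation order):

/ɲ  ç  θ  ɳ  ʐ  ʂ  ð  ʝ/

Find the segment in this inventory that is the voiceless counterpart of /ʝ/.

/ç/

/ʝ/ is a voiced palatal fricative.
The voiceless counterpart is a voiceless palatal fricative — in this inventory, /ç/.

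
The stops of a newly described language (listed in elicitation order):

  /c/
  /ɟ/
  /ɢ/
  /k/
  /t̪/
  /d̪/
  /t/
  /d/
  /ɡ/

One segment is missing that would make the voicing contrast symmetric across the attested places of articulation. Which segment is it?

dental: voiceless /t̪/, voiced /d̪/.
alveolar: voiceless /t/, voiced /d/.
palatal: voiceless /c/, voiced /ɟ/.
velar: voiceless /k/, voiced /ɡ/.
uvular: voiceless —, voiced /ɢ/.
The uvular row has no voiceless member, so the gap is the voiceless uvular stop /q/.

/q/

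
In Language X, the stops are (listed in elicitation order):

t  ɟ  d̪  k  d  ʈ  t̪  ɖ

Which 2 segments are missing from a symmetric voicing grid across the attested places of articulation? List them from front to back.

/c/, /ɡ/

place of articulation  voiceless  voiced  
dental            t̪        d̪      
alveolar          t         d       
retroflex         ʈ         ɖ       
palatal           —         ɟ       
velar             k         —       
Gaps, from front to back: palatal lacks voiceless (/c/); velar lacks voiced (/ɡ/).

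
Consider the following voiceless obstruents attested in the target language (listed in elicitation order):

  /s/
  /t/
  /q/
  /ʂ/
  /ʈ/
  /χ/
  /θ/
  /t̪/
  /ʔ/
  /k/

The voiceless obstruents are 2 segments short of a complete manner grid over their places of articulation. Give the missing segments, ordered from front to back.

/x/, /h/

place of articulation  stop      fricative
dental            t̪        θ       
alveolar          t         s       
retroflex         ʈ         ʂ       
velar             k         —       
uvular            q         χ       
glottal           ʔ         —       
Gaps, from front to back: velar lacks fricative (/x/); glottal lacks fricative (/h/).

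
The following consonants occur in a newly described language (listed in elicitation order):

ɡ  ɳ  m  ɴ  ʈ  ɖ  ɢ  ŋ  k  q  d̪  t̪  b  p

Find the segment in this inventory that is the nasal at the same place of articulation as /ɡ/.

/ɡ/ is a voiced velar stop.
The nasal at the same place is a velar nasal — in this inventory, /ŋ/.

/ŋ/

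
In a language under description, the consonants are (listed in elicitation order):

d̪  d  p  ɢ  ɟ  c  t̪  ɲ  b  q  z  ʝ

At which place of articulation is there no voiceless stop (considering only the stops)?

Voiceless: /p/ (bilabial), /t̪/ (dental), /c/ (palatal), /q/ (uvular).
Voiced: /b/ (bilabial), /d̪/ (dental), /d/ (alveolar), /ɟ/ (palatal), /ɢ/ (uvular).
Every place of articulation has a voiceless member except alveolar, where /t/ would be expected.

alveolar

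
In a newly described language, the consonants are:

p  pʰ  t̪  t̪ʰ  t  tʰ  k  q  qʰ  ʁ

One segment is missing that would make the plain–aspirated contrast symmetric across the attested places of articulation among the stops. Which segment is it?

bilabial: plain /p/, aspirated /pʰ/.
dental: plain /t̪/, aspirated /t̪ʰ/.
alveolar: plain /t/, aspirated /tʰ/.
velar: plain /k/, aspirated —.
uvular: plain /q/, aspirated /qʰ/.
The velar row has no aspirated member, so the gap is the aspirated velar stop /kʰ/.

/kʰ/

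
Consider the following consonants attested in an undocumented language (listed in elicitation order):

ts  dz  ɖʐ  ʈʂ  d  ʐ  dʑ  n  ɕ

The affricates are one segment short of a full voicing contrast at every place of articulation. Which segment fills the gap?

/tɕ/

alveolar: voiceless /ts/, voiced /dz/.
retroflex: voiceless /ʈʂ/, voiced /ɖʐ/.
alveolo-palatal: voiceless —, voiced /dʑ/.
The alveolo-palatal row has no voiceless member, so the gap is the voiceless alveolo-palatal affricate /tɕ/.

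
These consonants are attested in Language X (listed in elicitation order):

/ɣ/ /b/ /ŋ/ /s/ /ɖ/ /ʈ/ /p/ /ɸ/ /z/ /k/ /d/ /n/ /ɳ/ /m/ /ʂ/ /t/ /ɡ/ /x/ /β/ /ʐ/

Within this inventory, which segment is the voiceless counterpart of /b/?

/b/ is a voiced bilabial stop.
The voiceless counterpart is a voiceless bilabial stop — in this inventory, /p/.

/p/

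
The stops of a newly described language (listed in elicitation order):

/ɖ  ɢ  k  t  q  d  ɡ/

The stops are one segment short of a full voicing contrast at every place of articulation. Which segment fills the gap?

place of articulation  voiceless  voiced  
alveolar          t         d       
retroflex         —         ɖ       
velar             k         ɡ       
uvular            q         ɢ       
The retroflex row has no voiceless member, so the gap is the voiceless retroflex stop /ʈ/.

/ʈ/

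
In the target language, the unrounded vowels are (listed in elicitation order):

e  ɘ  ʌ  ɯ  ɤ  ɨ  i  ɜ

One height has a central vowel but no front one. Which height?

height            front     central   back    
high              i         ɨ         ɯ       
high-mid          e         ɘ         ɤ       
low-mid           —         ɜ         ʌ       
Every height has a front member except low-mid, where /ɛ/ would be expected.

low-mid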